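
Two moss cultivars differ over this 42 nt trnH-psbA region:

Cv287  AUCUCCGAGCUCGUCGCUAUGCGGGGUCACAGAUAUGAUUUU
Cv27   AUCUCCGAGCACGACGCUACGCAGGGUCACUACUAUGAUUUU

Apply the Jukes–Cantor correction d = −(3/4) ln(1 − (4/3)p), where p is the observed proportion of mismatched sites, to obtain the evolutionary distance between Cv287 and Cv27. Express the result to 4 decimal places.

Mismatches occur at site 11 (U→A), site 14 (U→A), site 20 (U→C), site 23 (G→A), site 31 (A→U), site 32 (G→A), site 33 (A→C).
p = 7/42 = 0.166667.
d = −0.75 · ln(1 − (4/3)·0.166667) = −0.75 · ln(0.777777) = −0.75 · (-0.251315) = 0.1885.

0.1885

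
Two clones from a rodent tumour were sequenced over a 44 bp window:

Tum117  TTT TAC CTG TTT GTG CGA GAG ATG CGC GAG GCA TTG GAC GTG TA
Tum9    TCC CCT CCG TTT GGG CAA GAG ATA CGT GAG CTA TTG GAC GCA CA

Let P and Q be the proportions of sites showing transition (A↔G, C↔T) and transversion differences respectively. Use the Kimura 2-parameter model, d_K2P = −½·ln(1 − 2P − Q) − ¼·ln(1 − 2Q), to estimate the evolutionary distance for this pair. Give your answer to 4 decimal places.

The sequences differ at positions 2 (T/C, transition), 3 (T/C, transition), 4 (T/C, transition), 5 (A/C, transversion), 6 (C/T, transition), 8 (T/C, transition), 14 (T/G, transversion), 17 (G/A, transition), 24 (G/A, transition), 27 (C/T, transition), 31 (G/C, transversion), 32 (C/T, transition), 41 (T/C, transition), 42 (G/A, transition), 43 (T/C, transition).
Of the 15 differences, 12 transitions and 3 transversions over 44 sites: P = 12/44 = 0.272727, Q = 3/44 = 0.068182.
d = −0.5·ln(0.386364) − 0.25·ln(0.863636) = −0.5·(-0.950975) − 0.25·(-0.146604) = 0.5121.

0.5121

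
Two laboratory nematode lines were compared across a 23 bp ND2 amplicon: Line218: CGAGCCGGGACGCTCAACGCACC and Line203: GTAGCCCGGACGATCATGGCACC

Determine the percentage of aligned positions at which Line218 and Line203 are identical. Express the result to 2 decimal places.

73.91%

Mismatches occur at site 1 (C↔G), site 2 (G↔T), site 7 (G↔C), site 13 (C↔A), site 17 (A↔T), site 18 (C↔G).
17 of the 23 sites match, so the percent identity is 17/23 × 100 = 73.91%.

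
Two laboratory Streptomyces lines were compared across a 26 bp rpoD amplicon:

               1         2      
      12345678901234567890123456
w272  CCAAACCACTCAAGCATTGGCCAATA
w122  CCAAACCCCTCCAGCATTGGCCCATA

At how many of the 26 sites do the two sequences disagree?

Differing sites — 8:A/C; 12:A/C; 23:A/C.
That gives 3 mismatches out of 26 aligned sites, so the Hamming distance is 3.

3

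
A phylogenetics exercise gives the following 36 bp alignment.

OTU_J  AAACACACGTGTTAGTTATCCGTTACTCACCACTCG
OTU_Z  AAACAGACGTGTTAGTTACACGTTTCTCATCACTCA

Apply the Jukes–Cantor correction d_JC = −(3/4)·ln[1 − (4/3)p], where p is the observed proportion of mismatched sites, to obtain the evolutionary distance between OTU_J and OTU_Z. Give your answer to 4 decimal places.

Differing sites — 6:C/G; 19:T/C; 20:C/A; 25:A/T; 30:C/T; 36:G/A.
p = 6/36 = 0.166667.
d = −0.75 · ln(1 − (4/3)·0.166667) = −0.75 · ln(0.777777) = −0.75 · (-0.251315) = 0.1885.

0.1885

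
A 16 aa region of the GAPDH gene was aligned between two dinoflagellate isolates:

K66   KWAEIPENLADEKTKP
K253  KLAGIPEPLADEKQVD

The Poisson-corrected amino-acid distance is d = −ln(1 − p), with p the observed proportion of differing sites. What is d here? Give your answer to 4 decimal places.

0.4700

Differing sites — 2:W/L; 4:E/G; 8:N/P; 14:T/Q; 15:K/V; 16:P/D.
p = 6/16 = 0.375000.
d = −ln(1 − 0.375000) = −ln(0.625000) = 0.4700.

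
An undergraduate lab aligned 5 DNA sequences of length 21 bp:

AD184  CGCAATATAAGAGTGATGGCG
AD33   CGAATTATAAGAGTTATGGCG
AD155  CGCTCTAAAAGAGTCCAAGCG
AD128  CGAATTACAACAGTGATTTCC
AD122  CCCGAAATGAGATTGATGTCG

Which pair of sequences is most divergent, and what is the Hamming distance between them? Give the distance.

Pairwise Hamming distances:
  AD184 vs AD33: 3
  AD184 vs AD155: 7
  AD184 vs AD128: 7
  AD184 vs AD122: 6
  AD33 vs AD155: 8
  AD33 vs AD128: 6
  AD33 vs AD122: 9
  AD155 vs AD128: 11
  AD155 vs AD122: 12
  AD128 vs AD122: 11
The largest is 12, between AD155 and AD122.

12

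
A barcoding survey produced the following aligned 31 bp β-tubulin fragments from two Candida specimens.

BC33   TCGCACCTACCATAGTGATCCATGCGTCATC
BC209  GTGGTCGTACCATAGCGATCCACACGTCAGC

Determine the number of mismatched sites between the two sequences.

The sequences differ at positions 1 (T/G), 2 (C/T), 4 (C/G), 5 (A/T), 7 (C/G), 16 (T/C), 23 (T/C), 24 (G/A), 30 (T/G).
That gives 9 mismatches out of 31 aligned sites, so the Hamming distance is 9.

9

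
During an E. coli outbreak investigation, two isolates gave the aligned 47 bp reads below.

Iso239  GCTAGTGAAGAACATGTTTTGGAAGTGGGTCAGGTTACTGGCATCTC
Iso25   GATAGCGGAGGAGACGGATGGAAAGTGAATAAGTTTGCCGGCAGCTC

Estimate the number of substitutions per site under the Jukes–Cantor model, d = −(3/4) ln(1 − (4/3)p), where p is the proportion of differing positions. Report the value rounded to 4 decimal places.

0.4937

Mismatches occur at site 2 (C↔A), site 6 (T↔C), site 8 (A↔G), site 11 (A↔G), site 13 (C↔G), site 15 (T↔C), site 17 (T↔G), site 18 (T↔A), site 20 (T↔G), site 22 (G↔A), site 28 (G↔A), site 29 (G↔A), site 31 (C↔A), site 34 (G↔T), site 37 (A↔G), site 39 (T↔C), site 44 (T↔G).
p = 17/47 = 0.361702.
d = −0.75 · ln(1 − (4/3)·0.361702) = −0.75 · ln(0.517731) = −0.75 · (-0.658299) = 0.4937.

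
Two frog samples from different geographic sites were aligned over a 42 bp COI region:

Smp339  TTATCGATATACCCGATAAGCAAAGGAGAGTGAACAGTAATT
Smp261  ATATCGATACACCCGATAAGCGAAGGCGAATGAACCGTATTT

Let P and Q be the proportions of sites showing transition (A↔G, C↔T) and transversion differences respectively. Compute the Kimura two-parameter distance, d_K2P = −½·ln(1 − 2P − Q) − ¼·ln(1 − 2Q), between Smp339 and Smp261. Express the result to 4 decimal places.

The sequences differ at positions 1 (T/A, transversion), 10 (T/C, transition), 22 (A/G, transition), 27 (A/C, transversion), 30 (G/A, transition), 36 (A/C, transversion), 40 (A/T, transversion).
Of the 7 differences, 3 transitions and 4 transversions over 42 sites: P = 3/42 = 0.071429, Q = 4/42 = 0.095238.
d = −0.5·ln(0.761904) − 0.25·ln(0.809524) = −0.5·(-0.271935) − 0.25·(-0.211309) = 0.1888.

0.1888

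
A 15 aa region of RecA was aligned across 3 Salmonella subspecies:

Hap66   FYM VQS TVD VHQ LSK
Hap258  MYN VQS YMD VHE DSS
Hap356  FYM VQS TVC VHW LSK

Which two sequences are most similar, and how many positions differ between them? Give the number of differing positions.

2

Pairwise Hamming distances:
  Hap66 vs Hap258: 7
  Hap66 vs Hap356: 2
  Hap258 vs Hap356: 8
The smallest is 2, between Hap66 and Hap356.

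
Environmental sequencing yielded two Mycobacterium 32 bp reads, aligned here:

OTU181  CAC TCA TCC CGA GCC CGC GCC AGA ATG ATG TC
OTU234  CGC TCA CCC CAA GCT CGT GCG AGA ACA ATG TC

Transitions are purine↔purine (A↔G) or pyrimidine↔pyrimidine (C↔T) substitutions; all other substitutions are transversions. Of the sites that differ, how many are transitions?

Differing sites — 2:A/G (Ti); 7:T/C (Ti); 11:G/A (Ti); 15:C/T (Ti); 18:C/T (Ti); 21:C/G (Tv); 26:T/C (Ti); 27:G/A (Ti).
Of the 8 differences, 7 transitions and 1 transversion, so the answer is 7.

7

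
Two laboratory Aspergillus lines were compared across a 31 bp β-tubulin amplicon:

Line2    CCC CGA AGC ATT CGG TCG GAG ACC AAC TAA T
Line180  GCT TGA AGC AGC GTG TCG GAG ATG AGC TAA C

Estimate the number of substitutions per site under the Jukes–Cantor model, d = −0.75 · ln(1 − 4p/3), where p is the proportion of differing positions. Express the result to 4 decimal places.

0.4806

Mismatches occur at site 1 (C→G), site 3 (C→T), site 4 (C→T), site 11 (T→G), site 12 (T→C), site 13 (C→G), site 14 (G→T), site 23 (C→T), site 24 (C→G), site 26 (A→G), site 31 (T→C).
p = 11/31 = 0.354839.
d = −0.75 · ln(1 − (4/3)·0.354839) = −0.75 · ln(0.526881) = −0.75 · (-0.640781) = 0.4806.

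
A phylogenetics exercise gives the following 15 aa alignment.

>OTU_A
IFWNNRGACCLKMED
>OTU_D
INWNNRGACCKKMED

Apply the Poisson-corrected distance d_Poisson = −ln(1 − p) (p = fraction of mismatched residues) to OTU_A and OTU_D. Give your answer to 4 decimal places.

0.1431

Differing sites — 2:F/N; 11:L/K.
p = 2/15 = 0.133333.
d = −ln(1 − 0.133333) = −ln(0.866667) = 0.1431.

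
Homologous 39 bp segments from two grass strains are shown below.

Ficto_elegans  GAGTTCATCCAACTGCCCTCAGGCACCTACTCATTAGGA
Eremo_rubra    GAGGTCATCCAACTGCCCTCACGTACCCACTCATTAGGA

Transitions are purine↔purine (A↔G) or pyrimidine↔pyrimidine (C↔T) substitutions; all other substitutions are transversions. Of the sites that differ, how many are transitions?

Differing sites — 4:T/G (Tv); 22:G/C (Tv); 24:C/T (Ti); 28:T/C (Ti).
Of the 4 differences, 2 transitions and 2 transversions, so the answer is 2.

2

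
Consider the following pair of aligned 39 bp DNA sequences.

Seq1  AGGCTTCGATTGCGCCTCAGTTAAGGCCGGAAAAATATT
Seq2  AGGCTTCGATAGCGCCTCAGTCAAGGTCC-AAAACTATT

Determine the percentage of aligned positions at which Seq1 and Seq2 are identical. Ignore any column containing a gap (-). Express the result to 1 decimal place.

Excluding the 1 gap column leaves 38 comparable sites.
The sequences differ at positions 11 (T/A), 22 (T/C), 27 (C/T), 29 (G/C), 35 (A/C).
33 of the 38 comparable sites match, so the percent identity is 33/38 × 100 = 86.8%.

86.8%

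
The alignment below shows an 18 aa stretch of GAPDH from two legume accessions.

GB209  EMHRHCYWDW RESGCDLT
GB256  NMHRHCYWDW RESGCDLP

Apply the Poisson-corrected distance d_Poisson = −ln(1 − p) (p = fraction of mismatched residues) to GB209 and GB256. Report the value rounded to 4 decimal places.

Differing sites — 1:E/N; 18:T/P.
p = 2/18 = 0.111111.
d = −ln(1 − 0.111111) = −ln(0.888889) = 0.1178.

0.1178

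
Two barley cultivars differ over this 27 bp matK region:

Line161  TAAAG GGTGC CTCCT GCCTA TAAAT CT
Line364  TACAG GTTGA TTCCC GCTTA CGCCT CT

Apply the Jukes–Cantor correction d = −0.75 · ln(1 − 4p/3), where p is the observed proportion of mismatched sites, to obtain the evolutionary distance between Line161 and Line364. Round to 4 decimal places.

Mismatches occur at site 3 (A/C), site 7 (G/T), site 10 (C/A), site 11 (C/T), site 15 (T/C), site 18 (C/T), site 21 (T/C), site 22 (A/G), site 23 (A/C), site 24 (A/C).
p = 10/27 = 0.370370.
d = −0.75 · ln(1 − (4/3)·0.370370) = −0.75 · ln(0.506173) = −0.75 · (-0.680877) = 0.5107.

0.5107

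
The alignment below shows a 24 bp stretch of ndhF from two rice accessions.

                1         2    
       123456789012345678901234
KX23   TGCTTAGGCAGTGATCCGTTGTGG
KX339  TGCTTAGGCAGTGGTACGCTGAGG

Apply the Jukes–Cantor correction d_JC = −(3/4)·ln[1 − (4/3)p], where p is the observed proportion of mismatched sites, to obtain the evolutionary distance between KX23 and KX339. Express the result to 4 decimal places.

0.1885

Mismatches occur at site 14 (A→G), site 16 (C→A), site 19 (T→C), site 22 (T→A).
p = 4/24 = 0.166667.
d = −0.75 · ln(1 − (4/3)·0.166667) = −0.75 · ln(0.777777) = −0.75 · (-0.251315) = 0.1885.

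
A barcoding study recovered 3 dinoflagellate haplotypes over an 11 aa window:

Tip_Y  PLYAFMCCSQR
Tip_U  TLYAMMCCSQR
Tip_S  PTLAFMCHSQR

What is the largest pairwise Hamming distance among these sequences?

5

Pairwise Hamming distances:
  Tip_Y vs Tip_U: 2
  Tip_Y vs Tip_S: 3
  Tip_U vs Tip_S: 5
The largest is 5, between Tip_U and Tip_S.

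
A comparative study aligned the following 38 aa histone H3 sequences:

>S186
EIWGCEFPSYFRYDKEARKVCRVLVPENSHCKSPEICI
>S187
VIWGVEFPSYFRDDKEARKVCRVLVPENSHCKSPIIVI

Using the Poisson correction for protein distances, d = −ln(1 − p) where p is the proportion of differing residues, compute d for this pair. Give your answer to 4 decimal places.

Mismatches occur at site 1 (E→V), site 5 (C→V), site 13 (Y→D), site 35 (E→I), site 37 (C→V).
p = 5/38 = 0.131579.
d = −ln(1 − 0.131579) = −ln(0.868421) = 0.1411.

0.1411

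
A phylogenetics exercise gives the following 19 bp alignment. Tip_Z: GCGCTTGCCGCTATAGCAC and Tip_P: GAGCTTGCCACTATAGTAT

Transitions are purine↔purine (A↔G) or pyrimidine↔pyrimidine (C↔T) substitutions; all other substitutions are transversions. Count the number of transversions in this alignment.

Mismatches occur at site 2 (C↔A, transversion), site 10 (G↔A, transition), site 17 (C↔T, transition), site 19 (C↔T, transition).
Of the 4 differences, 3 transitions and 1 transversion, so the answer is 1.

1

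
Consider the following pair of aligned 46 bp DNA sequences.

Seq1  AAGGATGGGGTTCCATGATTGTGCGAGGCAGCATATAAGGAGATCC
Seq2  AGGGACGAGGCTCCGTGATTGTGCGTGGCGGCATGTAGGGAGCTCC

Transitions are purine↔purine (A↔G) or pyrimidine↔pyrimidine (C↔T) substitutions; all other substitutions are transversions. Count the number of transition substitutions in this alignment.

Differing sites — 2:A/G (Ti); 6:T/C (Ti); 8:G/A (Ti); 11:T/C (Ti); 15:A/G (Ti); 26:A/T (Tv); 30:A/G (Ti); 35:A/G (Ti); 38:A/G (Ti); 43:A/C (Tv).
Of the 10 differences, 8 transitions and 2 transversions, so the answer is 8.

8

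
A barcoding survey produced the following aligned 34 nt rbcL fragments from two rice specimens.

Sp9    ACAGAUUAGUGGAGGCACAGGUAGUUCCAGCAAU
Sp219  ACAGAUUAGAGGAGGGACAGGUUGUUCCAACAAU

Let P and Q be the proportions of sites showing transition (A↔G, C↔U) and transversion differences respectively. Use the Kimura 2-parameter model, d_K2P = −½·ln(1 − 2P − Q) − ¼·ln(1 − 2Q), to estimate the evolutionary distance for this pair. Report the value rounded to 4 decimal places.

0.1281

The sequences differ at positions 10 (U/A, transversion), 16 (C/G, transversion), 23 (A/U, transversion), 30 (G/A, transition).
Of the 4 differences, 1 transition and 3 transversions over 34 sites: P = 1/34 = 0.029412, Q = 3/34 = 0.088235.
d = −0.5·ln(0.852941) − 0.25·ln(0.823530) = −0.5·(-0.159065) − 0.25·(-0.194155) = 0.1281.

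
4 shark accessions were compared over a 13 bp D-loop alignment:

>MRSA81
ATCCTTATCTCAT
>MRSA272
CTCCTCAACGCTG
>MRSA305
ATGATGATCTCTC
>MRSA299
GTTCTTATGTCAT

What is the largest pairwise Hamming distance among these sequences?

Pairwise Hamming distances:
  MRSA81 vs MRSA272: 6
  MRSA81 vs MRSA305: 5
  MRSA81 vs MRSA299: 3
  MRSA272 vs MRSA305: 7
  MRSA272 vs MRSA299: 8
  MRSA305 vs MRSA299: 7
The largest is 8, between MRSA272 and MRSA299.

8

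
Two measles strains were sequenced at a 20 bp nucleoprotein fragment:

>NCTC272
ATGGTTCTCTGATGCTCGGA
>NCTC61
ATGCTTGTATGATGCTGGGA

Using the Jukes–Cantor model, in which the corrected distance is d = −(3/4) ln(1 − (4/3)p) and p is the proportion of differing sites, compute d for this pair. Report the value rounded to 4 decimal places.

0.2326

Differing sites — 4:G/C; 7:C/G; 9:C/A; 17:C/G.
p = 4/20 = 0.200000.
d = −0.75 · ln(1 − (4/3)·0.200000) = −0.75 · ln(0.733333) = −0.75 · (-0.310155) = 0.2326.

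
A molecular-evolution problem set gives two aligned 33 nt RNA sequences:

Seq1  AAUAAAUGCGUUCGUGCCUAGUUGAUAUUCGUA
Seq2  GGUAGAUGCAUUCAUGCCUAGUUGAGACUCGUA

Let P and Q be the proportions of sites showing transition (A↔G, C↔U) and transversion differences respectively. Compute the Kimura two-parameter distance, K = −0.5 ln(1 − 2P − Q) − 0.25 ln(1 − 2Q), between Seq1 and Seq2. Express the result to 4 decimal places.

0.2660

Differing sites — 1:A/G (Ti); 2:A/G (Ti); 5:A/G (Ti); 10:G/A (Ti); 14:G/A (Ti); 26:U/G (Tv); 28:U/C (Ti).
Of the 7 differences, 6 transitions and 1 transversion over 33 sites: P = 6/33 = 0.181818, Q = 1/33 = 0.030303.
d = −0.5·ln(0.606061) − 0.25·ln(0.939394) = −0.5·(-0.500775) − 0.25·(-0.062520) = 0.2660.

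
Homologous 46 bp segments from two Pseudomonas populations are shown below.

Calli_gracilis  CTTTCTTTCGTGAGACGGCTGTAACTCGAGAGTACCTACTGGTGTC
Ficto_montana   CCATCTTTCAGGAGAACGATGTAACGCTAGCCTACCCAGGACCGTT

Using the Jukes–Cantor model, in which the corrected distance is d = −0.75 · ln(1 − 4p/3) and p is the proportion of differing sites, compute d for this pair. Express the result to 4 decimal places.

0.5532

Mismatches occur at site 2 (T↔C), site 3 (T↔A), site 10 (G↔A), site 11 (T↔G), site 16 (C↔A), site 17 (G↔C), site 19 (C↔A), site 26 (T↔G), site 28 (G↔T), site 31 (A↔C), site 32 (G↔C), site 37 (T↔C), site 39 (C↔G), site 40 (T↔G), site 41 (G↔A), site 42 (G↔C), site 43 (T↔C), site 46 (C↔T).
p = 18/46 = 0.391304.
d = −0.75 · ln(1 − (4/3)·0.391304) = −0.75 · ln(0.478261) = −0.75 · (-0.737599) = 0.5532.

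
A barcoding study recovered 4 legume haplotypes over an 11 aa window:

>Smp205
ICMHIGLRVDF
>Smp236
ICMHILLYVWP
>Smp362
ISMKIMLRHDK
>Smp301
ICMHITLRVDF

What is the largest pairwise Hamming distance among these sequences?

7

Pairwise Hamming distances:
  Smp205 vs Smp236: 4
  Smp205 vs Smp362: 5
  Smp205 vs Smp301: 1
  Smp236 vs Smp362: 7
  Smp236 vs Smp301: 4
  Smp362 vs Smp301: 5
The largest is 7, between Smp236 and Smp362.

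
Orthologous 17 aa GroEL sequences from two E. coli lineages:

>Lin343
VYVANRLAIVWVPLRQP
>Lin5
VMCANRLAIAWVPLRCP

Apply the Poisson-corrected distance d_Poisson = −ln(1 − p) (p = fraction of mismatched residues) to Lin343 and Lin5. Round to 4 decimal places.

0.2683

Mismatches occur at site 2 (Y↔M), site 3 (V↔C), site 10 (V↔A), site 16 (Q↔C).
p = 4/17 = 0.235294.
d = −ln(1 − 0.235294) = −ln(0.764706) = 0.2683.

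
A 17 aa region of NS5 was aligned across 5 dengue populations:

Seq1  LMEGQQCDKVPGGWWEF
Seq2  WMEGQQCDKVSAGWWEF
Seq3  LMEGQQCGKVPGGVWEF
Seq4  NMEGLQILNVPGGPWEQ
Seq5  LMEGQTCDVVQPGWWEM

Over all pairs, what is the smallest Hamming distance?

Pairwise Hamming distances:
  Seq1 vs Seq2: 3
  Seq1 vs Seq3: 2
  Seq1 vs Seq4: 7
  Seq1 vs Seq5: 5
  Seq2 vs Seq3: 5
  Seq2 vs Seq4: 9
  Seq2 vs Seq5: 6
  Seq3 vs Seq4: 7
  Seq3 vs Seq5: 7
  Seq4 vs Seq5: 10
The smallest is 2, between Seq1 and Seq3.

2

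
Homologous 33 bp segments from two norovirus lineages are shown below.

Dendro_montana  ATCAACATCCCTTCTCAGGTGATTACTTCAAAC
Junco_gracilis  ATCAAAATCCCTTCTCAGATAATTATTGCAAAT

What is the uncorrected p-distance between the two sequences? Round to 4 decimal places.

0.1818

Differing sites — 6:C/A; 19:G/A; 21:G/A; 26:C/T; 28:T/G; 33:C/T.
There are 6 differences over 33 sites, so p = 6/33 = 0.1818.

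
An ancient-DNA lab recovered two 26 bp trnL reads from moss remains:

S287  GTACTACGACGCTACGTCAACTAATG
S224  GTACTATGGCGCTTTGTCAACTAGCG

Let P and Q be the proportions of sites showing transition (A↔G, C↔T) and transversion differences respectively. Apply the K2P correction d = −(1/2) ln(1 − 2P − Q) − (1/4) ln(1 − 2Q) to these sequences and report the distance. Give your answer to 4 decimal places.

The sequences differ at positions 7 (C/T, transition), 9 (A/G, transition), 14 (A/T, transversion), 15 (C/T, transition), 24 (A/G, transition), 25 (T/C, transition).
Of the 6 differences, 5 transitions and 1 transversion over 26 sites: P = 5/26 = 0.192308, Q = 1/26 = 0.038462.
d = −0.5·ln(0.576922) − 0.25·ln(0.923076) = −0.5·(-0.550048) − 0.25·(-0.080044) = 0.2950.

0.2950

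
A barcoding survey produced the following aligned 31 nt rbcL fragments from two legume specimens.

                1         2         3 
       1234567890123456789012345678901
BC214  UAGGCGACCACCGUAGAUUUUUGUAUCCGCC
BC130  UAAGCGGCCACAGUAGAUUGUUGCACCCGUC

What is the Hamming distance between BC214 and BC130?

7

Differing sites — 3:G/A; 7:A/G; 12:C/A; 20:U/G; 24:U/C; 26:U/C; 30:C/U.
That gives 7 mismatches out of 31 aligned sites, so the Hamming distance is 7.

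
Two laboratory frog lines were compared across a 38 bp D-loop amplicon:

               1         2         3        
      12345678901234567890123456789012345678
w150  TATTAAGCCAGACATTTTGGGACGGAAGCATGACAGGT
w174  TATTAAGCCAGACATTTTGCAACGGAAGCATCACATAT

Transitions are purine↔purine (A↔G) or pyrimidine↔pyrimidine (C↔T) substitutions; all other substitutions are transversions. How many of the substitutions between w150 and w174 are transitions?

Differing sites — 20:G/C (Tv); 21:G/A (Ti); 32:G/C (Tv); 36:G/T (Tv); 37:G/A (Ti).
Of the 5 differences, 2 transitions and 3 transversions, so the answer is 2.

2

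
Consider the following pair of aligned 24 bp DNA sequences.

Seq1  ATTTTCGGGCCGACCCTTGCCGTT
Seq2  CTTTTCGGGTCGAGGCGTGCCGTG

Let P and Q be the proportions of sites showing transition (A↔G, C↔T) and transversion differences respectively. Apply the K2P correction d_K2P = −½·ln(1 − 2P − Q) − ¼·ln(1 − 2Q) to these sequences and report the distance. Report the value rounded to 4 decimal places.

The sequences differ at positions 1 (A/C, transversion), 10 (C/T, transition), 14 (C/G, transversion), 15 (C/G, transversion), 17 (T/G, transversion), 24 (T/G, transversion).
Of the 6 differences, 1 transition and 5 transversions over 24 sites: P = 1/24 = 0.041667, Q = 5/24 = 0.208333.
d = −0.5·ln(0.708333) − 0.25·ln(0.583334) = −0.5·(-0.344841) − 0.25·(-0.538995) = 0.3072.

0.3072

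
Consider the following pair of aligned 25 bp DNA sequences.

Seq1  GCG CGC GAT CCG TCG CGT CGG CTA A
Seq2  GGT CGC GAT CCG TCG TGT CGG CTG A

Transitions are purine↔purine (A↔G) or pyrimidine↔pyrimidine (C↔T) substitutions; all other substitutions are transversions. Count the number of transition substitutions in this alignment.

2

Mismatches occur at site 2 (C↔G, transversion), site 3 (G↔T, transversion), site 16 (C↔T, transition), site 24 (A↔G, transition).
Of the 4 differences, 2 transitions and 2 transversions, so the answer is 2.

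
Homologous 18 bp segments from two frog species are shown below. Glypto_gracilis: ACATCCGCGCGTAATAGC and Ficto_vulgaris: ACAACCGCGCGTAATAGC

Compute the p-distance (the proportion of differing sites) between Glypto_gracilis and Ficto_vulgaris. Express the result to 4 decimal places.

Differing sites — 4:T/A.
There are 1 differences over 18 sites, so p = 1/18 = 0.0556.

0.0556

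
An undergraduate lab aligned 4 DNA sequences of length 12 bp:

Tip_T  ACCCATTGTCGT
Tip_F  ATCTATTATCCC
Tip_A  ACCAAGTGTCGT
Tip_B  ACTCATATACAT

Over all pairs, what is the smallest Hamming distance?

2

Pairwise Hamming distances:
  Tip_T vs Tip_F: 5
  Tip_T vs Tip_A: 2
  Tip_T vs Tip_B: 5
  Tip_F vs Tip_A: 6
  Tip_F vs Tip_B: 8
  Tip_A vs Tip_B: 7
The smallest is 2, between Tip_T and Tip_A.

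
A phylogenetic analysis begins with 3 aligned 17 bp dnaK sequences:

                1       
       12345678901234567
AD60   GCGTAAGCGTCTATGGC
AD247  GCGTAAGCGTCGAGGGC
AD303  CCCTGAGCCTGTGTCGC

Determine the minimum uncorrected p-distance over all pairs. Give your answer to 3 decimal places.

Pairwise Hamming distances:
  AD60 vs AD247: 2
  AD60 vs AD303: 7
  AD247 vs AD303: 9
The smallest is 2 mismatches, between AD60 and AD247; p = 2/17 = 0.118.

0.118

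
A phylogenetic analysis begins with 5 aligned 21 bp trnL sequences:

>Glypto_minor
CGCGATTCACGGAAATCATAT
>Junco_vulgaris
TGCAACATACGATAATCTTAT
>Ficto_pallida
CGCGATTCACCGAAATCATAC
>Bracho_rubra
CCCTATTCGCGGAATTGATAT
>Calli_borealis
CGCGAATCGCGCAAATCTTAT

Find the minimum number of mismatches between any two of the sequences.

Pairwise Hamming distances:
  Glypto_minor vs Junco_vulgaris: 8
  Glypto_minor vs Ficto_pallida: 2
  Glypto_minor vs Bracho_rubra: 5
  Glypto_minor vs Calli_borealis: 4
  Junco_vulgaris vs Ficto_pallida: 10
  Junco_vulgaris vs Bracho_rubra: 12
  Junco_vulgaris vs Calli_borealis: 8
  Ficto_pallida vs Bracho_rubra: 7
  Ficto_pallida vs Calli_borealis: 6
  Bracho_rubra vs Calli_borealis: 7
The smallest is 2, between Glypto_minor and Ficto_pallida.

2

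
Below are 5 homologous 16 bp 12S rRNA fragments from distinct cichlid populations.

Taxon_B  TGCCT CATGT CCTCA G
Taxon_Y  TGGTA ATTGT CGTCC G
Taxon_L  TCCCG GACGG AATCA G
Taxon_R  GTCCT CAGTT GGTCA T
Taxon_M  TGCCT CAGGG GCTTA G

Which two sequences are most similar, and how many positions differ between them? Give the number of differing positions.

4

Pairwise Hamming distances:
  Taxon_B vs Taxon_Y: 7
  Taxon_B vs Taxon_L: 7
  Taxon_B vs Taxon_R: 7
  Taxon_B vs Taxon_M: 4
  Taxon_Y vs Taxon_L: 11
  Taxon_Y vs Taxon_R: 12
  Taxon_Y vs Taxon_M: 11
  Taxon_L vs Taxon_R: 10
  Taxon_L vs Taxon_M: 7
  Taxon_R vs Taxon_M: 7
The smallest is 4, between Taxon_B and Taxon_M.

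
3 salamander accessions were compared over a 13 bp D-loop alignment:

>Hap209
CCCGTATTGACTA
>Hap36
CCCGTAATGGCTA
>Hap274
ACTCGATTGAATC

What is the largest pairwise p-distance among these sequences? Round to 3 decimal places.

0.615

Pairwise Hamming distances:
  Hap209 vs Hap36: 2
  Hap209 vs Hap274: 6
  Hap36 vs Hap274: 8
The largest is 8 mismatches, between Hap36 and Hap274; p = 8/13 = 0.615.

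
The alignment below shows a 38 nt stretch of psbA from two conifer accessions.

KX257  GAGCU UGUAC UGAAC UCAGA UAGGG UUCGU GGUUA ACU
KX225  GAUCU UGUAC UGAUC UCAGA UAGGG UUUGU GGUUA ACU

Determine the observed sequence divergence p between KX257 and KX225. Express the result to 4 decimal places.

0.0789

Differing sites — 3:G/U; 14:A/U; 28:C/U.
There are 3 differences over 38 sites, so p = 3/38 = 0.0789.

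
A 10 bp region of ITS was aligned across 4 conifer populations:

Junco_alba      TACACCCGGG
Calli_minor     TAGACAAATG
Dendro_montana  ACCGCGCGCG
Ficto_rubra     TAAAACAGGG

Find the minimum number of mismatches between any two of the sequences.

3

Pairwise Hamming distances:
  Junco_alba vs Calli_minor: 5
  Junco_alba vs Dendro_montana: 5
  Junco_alba vs Ficto_rubra: 3
  Calli_minor vs Dendro_montana: 8
  Calli_minor vs Ficto_rubra: 5
  Dendro_montana vs Ficto_rubra: 8
The smallest is 3, between Junco_alba and Ficto_rubra.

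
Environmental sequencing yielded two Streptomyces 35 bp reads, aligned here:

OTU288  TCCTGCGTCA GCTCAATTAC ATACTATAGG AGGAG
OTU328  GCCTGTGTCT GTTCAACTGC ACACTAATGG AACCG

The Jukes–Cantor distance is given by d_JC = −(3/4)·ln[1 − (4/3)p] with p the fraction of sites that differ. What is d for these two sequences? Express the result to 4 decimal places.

0.4582

Differing sites — 1:T/G; 6:C/T; 10:A/T; 12:C/T; 17:T/C; 19:A/G; 22:T/C; 27:T/A; 28:A/T; 32:G/A; 33:G/C; 34:A/C.
p = 12/35 = 0.342857.
d = −0.75 · ln(1 − (4/3)·0.342857) = −0.75 · ln(0.542857) = −0.75 · (-0.610909) = 0.4582.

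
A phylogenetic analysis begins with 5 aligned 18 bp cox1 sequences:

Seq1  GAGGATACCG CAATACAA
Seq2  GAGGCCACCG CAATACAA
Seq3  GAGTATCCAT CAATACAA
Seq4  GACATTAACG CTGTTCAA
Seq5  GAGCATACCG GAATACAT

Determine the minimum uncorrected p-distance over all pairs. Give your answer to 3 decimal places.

Pairwise Hamming distances:
  Seq1 vs Seq2: 2
  Seq1 vs Seq3: 4
  Seq1 vs Seq4: 7
  Seq1 vs Seq5: 3
  Seq2 vs Seq3: 6
  Seq2 vs Seq4: 8
  Seq2 vs Seq5: 5
  Seq3 vs Seq4: 10
  Seq3 vs Seq5: 6
  Seq4 vs Seq5: 9
The smallest is 2 mismatches, between Seq1 and Seq2; p = 2/18 = 0.111.

0.111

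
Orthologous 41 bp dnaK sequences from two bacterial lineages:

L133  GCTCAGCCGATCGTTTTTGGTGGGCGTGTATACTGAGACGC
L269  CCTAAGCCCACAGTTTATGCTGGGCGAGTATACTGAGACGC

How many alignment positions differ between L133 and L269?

8

Mismatches occur at site 1 (G↔C), site 4 (C↔A), site 9 (G↔C), site 11 (T↔C), site 12 (C↔A), site 17 (T↔A), site 20 (G↔C), site 27 (T↔A).
That gives 8 mismatches out of 41 aligned sites, so the Hamming distance is 8.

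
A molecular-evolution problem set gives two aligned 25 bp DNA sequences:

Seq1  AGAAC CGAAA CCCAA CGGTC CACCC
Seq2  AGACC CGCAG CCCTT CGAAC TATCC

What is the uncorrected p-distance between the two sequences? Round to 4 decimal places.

Differing sites — 4:A/C; 8:A/C; 10:A/G; 14:A/T; 15:A/T; 18:G/A; 19:T/A; 21:C/T; 23:C/T.
There are 9 differences over 25 sites, so p = 9/25 = 0.3600.

0.3600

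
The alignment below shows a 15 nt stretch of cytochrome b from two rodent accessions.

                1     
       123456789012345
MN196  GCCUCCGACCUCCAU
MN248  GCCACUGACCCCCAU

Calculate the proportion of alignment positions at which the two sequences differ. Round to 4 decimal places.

Differing sites — 4:U/A; 6:C/U; 11:U/C.
There are 3 differences over 15 sites, so p = 3/15 = 0.2000.

0.2000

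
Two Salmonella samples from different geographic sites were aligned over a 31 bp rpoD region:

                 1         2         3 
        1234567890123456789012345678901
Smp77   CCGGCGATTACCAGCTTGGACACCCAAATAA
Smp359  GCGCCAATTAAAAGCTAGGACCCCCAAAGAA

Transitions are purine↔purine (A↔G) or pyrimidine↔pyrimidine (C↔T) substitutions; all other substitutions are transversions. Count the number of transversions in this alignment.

Differing sites — 1:C/G (Tv); 4:G/C (Tv); 6:G/A (Ti); 11:C/A (Tv); 12:C/A (Tv); 17:T/A (Tv); 22:A/C (Tv); 29:T/G (Tv).
Of the 8 differences, 1 transition and 7 transversions, so the answer is 7.

7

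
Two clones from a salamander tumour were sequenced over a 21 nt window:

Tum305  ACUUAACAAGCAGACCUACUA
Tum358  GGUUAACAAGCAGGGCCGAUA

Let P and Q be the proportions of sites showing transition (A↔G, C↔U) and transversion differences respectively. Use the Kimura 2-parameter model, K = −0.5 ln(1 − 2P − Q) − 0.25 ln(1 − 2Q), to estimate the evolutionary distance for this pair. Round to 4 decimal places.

Mismatches occur at site 1 (A→G, transition), site 2 (C→G, transversion), site 14 (A→G, transition), site 15 (C→G, transversion), site 17 (U→C, transition), site 18 (A→G, transition), site 19 (C→A, transversion).
Of the 7 differences, 4 transitions and 3 transversions over 21 sites: P = 4/21 = 0.190476, Q = 3/21 = 0.142857.
d = −0.5·ln(0.476191) − 0.25·ln(0.714286) = −0.5·(-0.741936) − 0.25·(-0.336472) = 0.4551.

0.4551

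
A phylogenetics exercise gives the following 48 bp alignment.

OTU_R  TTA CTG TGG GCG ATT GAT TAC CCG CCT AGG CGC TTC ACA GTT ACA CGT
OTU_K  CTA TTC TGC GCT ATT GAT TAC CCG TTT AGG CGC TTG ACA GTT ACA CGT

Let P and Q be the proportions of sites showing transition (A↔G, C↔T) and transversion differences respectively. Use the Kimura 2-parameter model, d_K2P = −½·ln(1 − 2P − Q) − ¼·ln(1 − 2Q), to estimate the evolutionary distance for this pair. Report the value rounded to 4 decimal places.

Differing sites — 1:T/C (Ti); 4:C/T (Ti); 6:G/C (Tv); 9:G/C (Tv); 12:G/T (Tv); 25:C/T (Ti); 26:C/T (Ti); 36:C/G (Tv).
Of the 8 differences, 4 transitions and 4 transversions over 48 sites: P = 4/48 = 0.083333, Q = 4/48 = 0.083333.
d = −0.5·ln(0.750001) − 0.25·ln(0.833334) = −0.5·(-0.287681) − 0.25·(-0.182321) = 0.1894.

0.1894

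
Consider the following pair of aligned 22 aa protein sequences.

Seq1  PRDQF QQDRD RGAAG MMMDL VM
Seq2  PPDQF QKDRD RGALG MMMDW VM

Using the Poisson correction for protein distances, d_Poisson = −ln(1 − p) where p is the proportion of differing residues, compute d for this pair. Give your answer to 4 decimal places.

The sequences differ at positions 2 (R/P), 7 (Q/K), 14 (A/L), 20 (L/W).
p = 4/22 = 0.181818.
d = −ln(1 − 0.181818) = −ln(0.818182) = 0.2007.

0.2007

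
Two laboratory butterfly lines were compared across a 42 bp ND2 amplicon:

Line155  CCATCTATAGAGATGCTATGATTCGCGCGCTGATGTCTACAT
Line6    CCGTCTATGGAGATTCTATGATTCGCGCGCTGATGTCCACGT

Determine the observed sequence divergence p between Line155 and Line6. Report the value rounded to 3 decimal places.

Differing sites — 3:A/G; 9:A/G; 15:G/T; 38:T/C; 41:A/G.
There are 5 differences over 42 sites, so p = 5/42 = 0.119.

0.119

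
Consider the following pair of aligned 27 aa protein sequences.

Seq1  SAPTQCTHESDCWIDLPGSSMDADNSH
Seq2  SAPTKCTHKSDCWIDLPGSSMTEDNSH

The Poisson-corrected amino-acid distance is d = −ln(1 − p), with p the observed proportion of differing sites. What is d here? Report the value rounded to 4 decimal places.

0.1603

Mismatches occur at site 5 (Q/K), site 9 (E/K), site 22 (D/T), site 23 (A/E).
p = 4/27 = 0.148148.
d = −ln(1 − 0.148148) = −ln(0.851852) = 0.1603.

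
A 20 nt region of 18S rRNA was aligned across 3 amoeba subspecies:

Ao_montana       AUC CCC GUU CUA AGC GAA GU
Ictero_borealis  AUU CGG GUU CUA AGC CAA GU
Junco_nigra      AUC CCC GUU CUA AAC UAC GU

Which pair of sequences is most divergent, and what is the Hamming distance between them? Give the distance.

6

Pairwise Hamming distances:
  Ao_montana vs Ictero_borealis: 4
  Ao_montana vs Junco_nigra: 3
  Ictero_borealis vs Junco_nigra: 6
The largest is 6, between Ictero_borealis and Junco_nigra.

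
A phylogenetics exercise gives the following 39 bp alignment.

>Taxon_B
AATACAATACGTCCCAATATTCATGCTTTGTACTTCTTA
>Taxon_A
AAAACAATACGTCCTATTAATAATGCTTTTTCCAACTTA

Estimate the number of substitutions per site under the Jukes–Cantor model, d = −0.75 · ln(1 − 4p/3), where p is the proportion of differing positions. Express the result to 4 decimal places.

Mismatches occur at site 3 (T/A), site 15 (C/T), site 17 (A/T), site 20 (T/A), site 22 (C/A), site 30 (G/T), site 32 (A/C), site 34 (T/A), site 35 (T/A).
p = 9/39 = 0.230769.
d = −0.75 · ln(1 − (4/3)·0.230769) = −0.75 · ln(0.692308) = −0.75 · (-0.367724) = 0.2758.

0.2758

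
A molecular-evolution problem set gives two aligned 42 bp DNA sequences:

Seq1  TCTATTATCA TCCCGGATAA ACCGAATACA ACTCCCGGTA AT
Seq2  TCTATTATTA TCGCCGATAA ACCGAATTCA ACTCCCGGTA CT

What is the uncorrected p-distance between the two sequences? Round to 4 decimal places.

Differing sites — 9:C/T; 13:C/G; 15:G/C; 28:A/T; 41:A/C.
There are 5 differences over 42 sites, so p = 5/42 = 0.1190.

0.1190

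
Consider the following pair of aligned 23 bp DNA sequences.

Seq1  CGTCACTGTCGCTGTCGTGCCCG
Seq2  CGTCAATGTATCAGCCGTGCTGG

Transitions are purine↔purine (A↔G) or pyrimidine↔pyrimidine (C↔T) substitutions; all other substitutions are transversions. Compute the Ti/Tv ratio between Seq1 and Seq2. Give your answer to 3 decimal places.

Differing sites — 6:C/A (Tv); 10:C/A (Tv); 11:G/T (Tv); 13:T/A (Tv); 15:T/C (Ti); 21:C/T (Ti); 22:C/G (Tv).
Of the 7 differences, 2 transitions and 5 transversions, so Ti/Tv = 2/5 = 0.400.

0.400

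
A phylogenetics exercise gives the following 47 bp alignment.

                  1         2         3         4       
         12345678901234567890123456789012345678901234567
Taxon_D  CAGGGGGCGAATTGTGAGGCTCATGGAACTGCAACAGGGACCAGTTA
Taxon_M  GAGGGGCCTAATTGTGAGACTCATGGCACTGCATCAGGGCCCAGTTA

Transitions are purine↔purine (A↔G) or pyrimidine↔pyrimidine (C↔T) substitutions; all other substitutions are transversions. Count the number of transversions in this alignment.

6

Mismatches occur at site 1 (C→G, transversion), site 7 (G→C, transversion), site 9 (G→T, transversion), site 19 (G→A, transition), site 27 (A→C, transversion), site 34 (A→T, transversion), site 40 (A→C, transversion).
Of the 7 differences, 1 transition and 6 transversions, so the answer is 6.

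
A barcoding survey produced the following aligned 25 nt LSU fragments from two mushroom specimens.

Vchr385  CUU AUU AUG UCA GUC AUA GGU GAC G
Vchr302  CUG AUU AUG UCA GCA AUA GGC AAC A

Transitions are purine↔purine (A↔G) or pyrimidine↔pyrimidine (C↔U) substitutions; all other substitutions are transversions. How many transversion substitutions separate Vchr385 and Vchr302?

2

The sequences differ at positions 3 (U/G, transversion), 14 (U/C, transition), 15 (C/A, transversion), 21 (U/C, transition), 22 (G/A, transition), 25 (G/A, transition).
Of the 6 differences, 4 transitions and 2 transversions, so the answer is 2.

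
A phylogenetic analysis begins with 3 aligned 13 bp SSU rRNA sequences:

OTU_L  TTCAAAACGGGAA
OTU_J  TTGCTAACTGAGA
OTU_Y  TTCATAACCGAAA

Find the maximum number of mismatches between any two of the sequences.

6

Pairwise Hamming distances:
  OTU_L vs OTU_J: 6
  OTU_L vs OTU_Y: 3
  OTU_J vs OTU_Y: 4
The largest is 6, between OTU_L and OTU_J.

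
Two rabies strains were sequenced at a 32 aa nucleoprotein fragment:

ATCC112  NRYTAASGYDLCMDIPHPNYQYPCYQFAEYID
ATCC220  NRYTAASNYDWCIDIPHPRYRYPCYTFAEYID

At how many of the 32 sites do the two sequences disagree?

Mismatches occur at site 8 (G/N), site 11 (L/W), site 13 (M/I), site 19 (N/R), site 21 (Q/R), site 26 (Q/T).
That gives 6 mismatches out of 32 aligned sites, so the Hamming distance is 6.

6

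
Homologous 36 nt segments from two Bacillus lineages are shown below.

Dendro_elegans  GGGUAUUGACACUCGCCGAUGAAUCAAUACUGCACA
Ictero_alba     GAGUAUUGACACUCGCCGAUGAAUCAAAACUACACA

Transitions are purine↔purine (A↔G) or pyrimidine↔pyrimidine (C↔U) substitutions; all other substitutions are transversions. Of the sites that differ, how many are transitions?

The sequences differ at positions 2 (G/A, transition), 28 (U/A, transversion), 32 (G/A, transition).
Of the 3 differences, 2 transitions and 1 transversion, so the answer is 2.

2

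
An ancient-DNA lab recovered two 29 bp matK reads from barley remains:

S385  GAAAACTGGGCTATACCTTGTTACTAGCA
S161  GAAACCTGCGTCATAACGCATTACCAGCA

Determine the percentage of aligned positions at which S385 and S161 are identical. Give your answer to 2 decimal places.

68.97%

The sequences differ at positions 5 (A/C), 9 (G/C), 11 (C/T), 12 (T/C), 16 (C/A), 18 (T/G), 19 (T/C), 20 (G/A), 25 (T/C).
20 of the 29 sites match, so the percent identity is 20/29 × 100 = 68.97%.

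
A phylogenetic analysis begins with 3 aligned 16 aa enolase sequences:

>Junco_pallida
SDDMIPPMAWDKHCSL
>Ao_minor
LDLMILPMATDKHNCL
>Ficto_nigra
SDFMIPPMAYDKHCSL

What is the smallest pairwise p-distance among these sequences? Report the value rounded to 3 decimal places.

Pairwise Hamming distances:
  Junco_pallida vs Ao_minor: 6
  Junco_pallida vs Ficto_nigra: 2
  Ao_minor vs Ficto_nigra: 6
The smallest is 2 mismatches, between Junco_pallida and Ficto_nigra; p = 2/16 = 0.125.

0.125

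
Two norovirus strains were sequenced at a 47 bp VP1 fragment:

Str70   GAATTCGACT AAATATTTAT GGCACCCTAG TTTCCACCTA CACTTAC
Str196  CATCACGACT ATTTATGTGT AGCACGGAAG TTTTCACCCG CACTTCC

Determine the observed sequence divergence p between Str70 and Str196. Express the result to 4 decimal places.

The sequences differ at positions 1 (G/C), 3 (A/T), 4 (T/C), 5 (T/A), 12 (A/T), 13 (A/T), 17 (T/G), 19 (A/G), 21 (G/A), 26 (C/G), 27 (C/G), 28 (T/A), 34 (C/T), 39 (T/C), 40 (A/G), 46 (A/C).
There are 16 differences over 47 sites, so p = 16/47 = 0.3404.

0.3404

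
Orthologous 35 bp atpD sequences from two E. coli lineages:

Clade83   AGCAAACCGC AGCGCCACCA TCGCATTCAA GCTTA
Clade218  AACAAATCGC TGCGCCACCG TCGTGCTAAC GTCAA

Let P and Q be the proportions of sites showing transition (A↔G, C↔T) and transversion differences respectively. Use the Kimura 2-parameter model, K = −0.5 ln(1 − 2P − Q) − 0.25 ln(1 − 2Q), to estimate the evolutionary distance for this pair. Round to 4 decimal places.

0.4885

Differing sites — 2:G/A (Ti); 7:C/T (Ti); 11:A/T (Tv); 20:A/G (Ti); 24:C/T (Ti); 25:A/G (Ti); 26:T/C (Ti); 28:C/A (Tv); 30:A/C (Tv); 32:C/T (Ti); 33:T/C (Ti); 34:T/A (Tv).
Of the 12 differences, 8 transitions and 4 transversions over 35 sites: P = 8/35 = 0.228571, Q = 4/35 = 0.114286.
d = −0.5·ln(0.428572) − 0.25·ln(0.771428) = −0.5·(-0.847297) − 0.25·(-0.259512) = 0.4885.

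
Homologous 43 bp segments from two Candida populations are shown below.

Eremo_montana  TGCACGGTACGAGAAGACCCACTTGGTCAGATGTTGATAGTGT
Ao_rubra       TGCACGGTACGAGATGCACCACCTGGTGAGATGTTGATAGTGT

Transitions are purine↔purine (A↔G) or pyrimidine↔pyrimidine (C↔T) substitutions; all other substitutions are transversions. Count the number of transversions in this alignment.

4

The sequences differ at positions 15 (A/T, transversion), 17 (A/C, transversion), 18 (C/A, transversion), 23 (T/C, transition), 28 (C/G, transversion).
Of the 5 differences, 1 transition and 4 transversions, so the answer is 4.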